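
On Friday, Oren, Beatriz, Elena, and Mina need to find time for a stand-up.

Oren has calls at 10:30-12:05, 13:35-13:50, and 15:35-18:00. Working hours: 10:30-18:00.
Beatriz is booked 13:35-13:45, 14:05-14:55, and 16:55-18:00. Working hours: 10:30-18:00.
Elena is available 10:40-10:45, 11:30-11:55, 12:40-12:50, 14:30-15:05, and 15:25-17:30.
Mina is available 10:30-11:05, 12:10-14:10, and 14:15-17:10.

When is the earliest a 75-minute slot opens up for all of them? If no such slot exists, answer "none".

none

Oren free within 10:30–18:00: 12:05–13:35, 13:50–15:35.
Beatriz free within 10:30–18:00: 10:30–13:35, 13:45–14:05, 14:55–16:55.
Oren ∩ Beatriz: 12:05–13:35, 13:50–14:05, 14:55–15:35.
Oren ∩ Beatriz ∩ Elena: 12:40–12:50, 14:55–15:05, 15:25–15:35.
Oren ∩ Beatriz ∩ Elena ∩ Mina: 12:40–12:50, 14:55–15:05, 15:25–15:35.
Windows ≥ 75 min: (none).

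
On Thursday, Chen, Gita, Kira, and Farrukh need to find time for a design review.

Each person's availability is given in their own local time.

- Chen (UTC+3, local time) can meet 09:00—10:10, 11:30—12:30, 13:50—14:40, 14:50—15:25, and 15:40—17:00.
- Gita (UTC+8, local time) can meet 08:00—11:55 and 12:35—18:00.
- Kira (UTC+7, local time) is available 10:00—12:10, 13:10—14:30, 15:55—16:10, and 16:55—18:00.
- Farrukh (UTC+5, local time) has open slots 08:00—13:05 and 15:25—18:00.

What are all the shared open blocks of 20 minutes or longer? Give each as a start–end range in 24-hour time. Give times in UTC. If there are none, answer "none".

Chen → UTC: 06:00–07:10, 08:30–09:30, 10:50–11:40, 11:50–12:25, 12:40–14:00.
Gita → UTC: 00:00–03:55, 04:35–10:00.
Kira → UTC: 03:00–05:10, 06:10–07:30, 08:55–09:10, 09:55–11:00.
Farrukh → UTC: 03:00–08:05, 10:25–13:00.
Chen ∩ Gita: 06:00–07:10, 08:30–09:30.
Chen ∩ Gita ∩ Kira: 06:10–07:10, 08:55–09:10.
Chen ∩ Gita ∩ Kira ∩ Farrukh: 06:10–07:10.
Windows ≥ 20 min: 06:10–07:10.

06:10–07:10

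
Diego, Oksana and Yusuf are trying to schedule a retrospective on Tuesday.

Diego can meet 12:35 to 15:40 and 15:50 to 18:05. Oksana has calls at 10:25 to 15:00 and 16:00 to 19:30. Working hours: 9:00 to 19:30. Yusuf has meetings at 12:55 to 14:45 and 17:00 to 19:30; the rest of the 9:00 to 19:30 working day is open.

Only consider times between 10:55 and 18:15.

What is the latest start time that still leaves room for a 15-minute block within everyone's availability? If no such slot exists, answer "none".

15:25

Oksana free within 09:00–19:30: 09:00–10:25, 15:00–16:00.
Yusuf free within 09:00–19:30: 09:00–12:55, 14:45–17:00.
Diego ∩ Oksana: 15:00–15:40, 15:50–16:00.
Diego ∩ Oksana ∩ Yusuf: 15:00–15:40, 15:50–16:00.
Restricted to 10:55–18:15: 15:00–15:40, 15:50–16:00.
Windows ≥ 15 min: 15:00–15:40.
Latest start in the last window 15:00–15:40 is 15:40 − 15 min = 15:25.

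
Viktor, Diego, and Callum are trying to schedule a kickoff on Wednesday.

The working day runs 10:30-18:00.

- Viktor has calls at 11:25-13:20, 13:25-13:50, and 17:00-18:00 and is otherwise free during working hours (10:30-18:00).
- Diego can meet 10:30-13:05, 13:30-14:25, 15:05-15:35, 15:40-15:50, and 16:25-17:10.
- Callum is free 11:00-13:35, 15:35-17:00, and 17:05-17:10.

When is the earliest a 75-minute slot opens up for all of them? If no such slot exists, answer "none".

Viktor free within 10:30–18:00: 10:30–11:25, 13:20–13:25, 13:50–17:00.
Viktor ∩ Diego: 10:30–11:25, 13:50–14:25, 15:05–15:35, 15:40–15:50, 16:25–17:00.
Viktor ∩ Diego ∩ Callum: 11:00–11:25, 15:40–15:50, 16:25–17:00.
Windows ≥ 75 min: (none).

none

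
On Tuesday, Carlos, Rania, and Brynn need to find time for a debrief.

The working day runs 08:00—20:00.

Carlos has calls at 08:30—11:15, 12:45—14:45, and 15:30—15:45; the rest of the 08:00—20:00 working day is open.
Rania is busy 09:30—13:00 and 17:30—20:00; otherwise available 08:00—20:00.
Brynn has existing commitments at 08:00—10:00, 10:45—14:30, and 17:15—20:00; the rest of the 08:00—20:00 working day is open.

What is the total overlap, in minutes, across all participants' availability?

Carlos free within 08:00–20:00: 08:00–08:30, 11:15–12:45, 14:45–15:30, 15:45–20:00.
Rania free within 08:00–20:00: 08:00–09:30, 13:00–17:30.
Brynn free within 08:00–20:00: 10:00–10:45, 14:30–17:15.
Carlos ∩ Rania: 08:00–08:30, 14:45–15:30, 15:45–17:30.
Carlos ∩ Rania ∩ Brynn: 14:45–15:30, 15:45–17:15.
Total common minutes: 45 + 90 = 135.

135 minutes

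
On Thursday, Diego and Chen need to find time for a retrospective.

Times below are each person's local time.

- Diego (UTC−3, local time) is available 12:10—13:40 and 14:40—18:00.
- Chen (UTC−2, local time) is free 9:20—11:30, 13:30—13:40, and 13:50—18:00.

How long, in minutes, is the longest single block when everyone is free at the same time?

140 minutes

Diego → UTC: 15:10–16:40, 17:40–21:00.
Chen → UTC: 11:20–13:30, 15:30–15:40, 15:50–20:00.
Diego ∩ Chen: 15:30–15:40, 15:50–16:40, 17:40–20:00.
Common window lengths: 10, 50, 140 min; longest is 140.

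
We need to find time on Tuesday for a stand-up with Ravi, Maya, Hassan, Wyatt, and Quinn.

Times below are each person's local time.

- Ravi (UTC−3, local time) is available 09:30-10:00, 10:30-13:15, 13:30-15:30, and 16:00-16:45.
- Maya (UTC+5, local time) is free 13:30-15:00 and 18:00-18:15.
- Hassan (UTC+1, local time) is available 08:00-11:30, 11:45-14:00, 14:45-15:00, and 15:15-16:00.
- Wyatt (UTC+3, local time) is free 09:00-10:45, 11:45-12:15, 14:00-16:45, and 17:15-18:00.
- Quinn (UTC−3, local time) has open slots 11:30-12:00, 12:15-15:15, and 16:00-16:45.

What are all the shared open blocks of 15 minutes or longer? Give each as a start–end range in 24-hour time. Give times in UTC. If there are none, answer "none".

none

Ravi → UTC: 12:30–13:00, 13:30–16:15, 16:30–18:30, 19:00–19:45.
Maya → UTC: 08:30–10:00, 13:00–13:15.
Hassan → UTC: 07:00–10:30, 10:45–13:00, 13:45–14:00, 14:15–15:00.
Wyatt → UTC: 06:00–07:45, 08:45–09:15, 11:00–13:45, 14:15–15:00.
Quinn → UTC: 14:30–15:00, 15:15–18:15, 19:00–19:45.
Ravi ∩ Maya: (none).
Ravi ∩ Maya ∩ Hassan: (none).
Ravi ∩ Maya ∩ Hassan ∩ Wyatt: (none).
Ravi ∩ Maya ∩ Hassan ∩ Wyatt ∩ Quinn: (none).
Windows ≥ 15 min: (none).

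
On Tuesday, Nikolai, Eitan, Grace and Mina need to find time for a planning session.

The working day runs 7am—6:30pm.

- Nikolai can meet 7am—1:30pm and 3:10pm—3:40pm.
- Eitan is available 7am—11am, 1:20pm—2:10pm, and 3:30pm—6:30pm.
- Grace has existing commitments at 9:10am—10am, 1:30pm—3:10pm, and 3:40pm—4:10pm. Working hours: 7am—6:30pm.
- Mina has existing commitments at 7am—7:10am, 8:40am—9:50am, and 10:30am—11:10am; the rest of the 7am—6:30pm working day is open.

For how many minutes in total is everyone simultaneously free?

140 minutes

Grace free within 07:00–18:30: 07:00–09:10, 10:00–13:30, 15:10–15:40, 16:10–18:30.
Mina free within 07:00–18:30: 07:10–08:40, 09:50–10:30, 11:10–18:30.
Nikolai ∩ Eitan: 07:00–11:00, 13:20–13:30, 15:30–15:40.
Nikolai ∩ Eitan ∩ Grace: 07:00–09:10, 10:00–11:00, 13:20–13:30, 15:30–15:40.
Nikolai ∩ Eitan ∩ Grace ∩ Mina: 07:10–08:40, 10:00–10:30, 13:20–13:30, 15:30–15:40.
Total common minutes: 90 + 30 + 10 + 10 = 140.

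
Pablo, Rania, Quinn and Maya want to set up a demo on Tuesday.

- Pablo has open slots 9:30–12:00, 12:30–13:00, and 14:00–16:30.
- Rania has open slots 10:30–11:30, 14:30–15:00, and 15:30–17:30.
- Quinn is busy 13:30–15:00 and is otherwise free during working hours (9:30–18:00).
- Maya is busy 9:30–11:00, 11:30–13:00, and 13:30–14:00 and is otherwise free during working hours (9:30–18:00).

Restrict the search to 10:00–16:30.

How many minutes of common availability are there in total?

90 minutes

Quinn free within 09:30–18:00: 09:30–13:30, 15:00–18:00.
Maya free within 09:30–18:00: 11:00–11:30, 13:00–13:30, 14:00–18:00.
Pablo ∩ Rania: 10:30–11:30, 14:30–15:00, 15:30–16:30.
Pablo ∩ Rania ∩ Quinn: 10:30–11:30, 15:30–16:30.
Pablo ∩ Rania ∩ Quinn ∩ Maya: 11:00–11:30, 15:30–16:30.
Restricted to 10:00–16:30: 11:00–11:30, 15:30–16:30.
Total common minutes: 30 + 60 = 90.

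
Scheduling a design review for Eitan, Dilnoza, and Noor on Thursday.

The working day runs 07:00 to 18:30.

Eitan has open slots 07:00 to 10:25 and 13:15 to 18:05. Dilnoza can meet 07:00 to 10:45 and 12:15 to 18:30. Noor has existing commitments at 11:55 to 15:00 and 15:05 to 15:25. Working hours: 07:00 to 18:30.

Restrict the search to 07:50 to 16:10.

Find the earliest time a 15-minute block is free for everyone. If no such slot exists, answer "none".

Noor free within 07:00–18:30: 07:00–11:55, 15:00–15:05, 15:25–18:30.
Eitan ∩ Dilnoza: 07:00–10:25, 13:15–18:05.
Eitan ∩ Dilnoza ∩ Noor: 07:00–10:25, 15:00–15:05, 15:25–18:05.
Restricted to 07:50–16:10: 07:50–10:25, 15:00–15:05, 15:25–16:10.
Windows ≥ 15 min: 07:50–10:25, 15:25–16:10.
Earliest such window starts at 07:50.

07:50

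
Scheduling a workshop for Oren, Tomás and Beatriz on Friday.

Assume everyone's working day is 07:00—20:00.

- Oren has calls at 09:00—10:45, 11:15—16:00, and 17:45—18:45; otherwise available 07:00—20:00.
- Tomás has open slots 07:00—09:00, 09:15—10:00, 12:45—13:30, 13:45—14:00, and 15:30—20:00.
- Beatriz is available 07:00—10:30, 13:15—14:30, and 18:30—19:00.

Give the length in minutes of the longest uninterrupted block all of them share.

Oren free within 07:00–20:00: 07:00–09:00, 10:45–11:15, 16:00–17:45, 18:45–20:00.
Oren ∩ Tomás: 07:00–09:00, 16:00–17:45, 18:45–20:00.
Oren ∩ Tomás ∩ Beatriz: 07:00–09:00, 18:45–19:00.
Common window lengths: 120, 15 min; longest is 120.

120 minutes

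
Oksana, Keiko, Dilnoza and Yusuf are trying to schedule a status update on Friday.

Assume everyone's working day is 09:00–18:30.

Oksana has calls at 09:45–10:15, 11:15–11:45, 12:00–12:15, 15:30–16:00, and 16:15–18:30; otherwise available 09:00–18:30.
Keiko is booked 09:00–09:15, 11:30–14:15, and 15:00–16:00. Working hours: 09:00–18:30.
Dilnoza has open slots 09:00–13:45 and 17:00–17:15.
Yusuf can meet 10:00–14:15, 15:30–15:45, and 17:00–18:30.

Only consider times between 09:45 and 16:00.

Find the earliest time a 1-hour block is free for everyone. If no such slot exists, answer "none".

10:15

Oksana free within 09:00–18:30: 09:00–09:45, 10:15–11:15, 11:45–12:00, 12:15–15:30, 16:00–16:15.
Keiko free within 09:00–18:30: 09:15–11:30, 14:15–15:00, 16:00–18:30.
Oksana ∩ Keiko: 09:15–09:45, 10:15–11:15, 14:15–15:00, 16:00–16:15.
Oksana ∩ Keiko ∩ Dilnoza: 09:15–09:45, 10:15–11:15.
Oksana ∩ Keiko ∩ Dilnoza ∩ Yusuf: 10:15–11:15.
Restricted to 09:45–16:00: 10:15–11:15.
Windows ≥ 60 min: 10:15–11:15.
Earliest such window starts at 10:15.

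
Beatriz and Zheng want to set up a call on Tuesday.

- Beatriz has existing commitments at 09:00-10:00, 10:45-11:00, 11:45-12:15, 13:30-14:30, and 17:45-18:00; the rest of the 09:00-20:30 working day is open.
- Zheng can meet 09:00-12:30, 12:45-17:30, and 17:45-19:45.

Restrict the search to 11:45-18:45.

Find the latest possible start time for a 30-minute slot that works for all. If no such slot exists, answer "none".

18:15

Beatriz free within 09:00–20:30: 10:00–10:45, 11:00–11:45, 12:15–13:30, 14:30–17:45, 18:00–20:30.
Beatriz ∩ Zheng: 10:00–10:45, 11:00–11:45, 12:15–12:30, 12:45–13:30, 14:30–17:30, 18:00–19:45.
Restricted to 11:45–18:45: 12:15–12:30, 12:45–13:30, 14:30–17:30, 18:00–18:45.
Windows ≥ 30 min: 12:45–13:30, 14:30–17:30, 18:00–18:45.
Latest start in the last window 18:00–18:45 is 18:45 − 30 min = 18:15.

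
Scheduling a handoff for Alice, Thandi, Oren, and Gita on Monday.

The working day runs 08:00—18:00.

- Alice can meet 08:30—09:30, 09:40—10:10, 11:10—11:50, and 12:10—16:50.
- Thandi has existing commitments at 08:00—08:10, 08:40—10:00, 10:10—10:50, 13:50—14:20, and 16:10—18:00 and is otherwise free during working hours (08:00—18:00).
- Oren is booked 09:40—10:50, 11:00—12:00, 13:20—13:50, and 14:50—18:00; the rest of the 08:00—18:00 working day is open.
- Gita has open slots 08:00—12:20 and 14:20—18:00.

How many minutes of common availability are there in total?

50 minutes

Thandi free within 08:00–18:00: 08:10–08:40, 10:00–10:10, 10:50–13:50, 14:20–16:10.
Oren free within 08:00–18:00: 08:00–09:40, 10:50–11:00, 12:00–13:20, 13:50–14:50.
Alice ∩ Thandi: 08:30–08:40, 10:00–10:10, 11:10–11:50, 12:10–13:50, 14:20–16:10.
Alice ∩ Thandi ∩ Oren: 08:30–08:40, 12:10–13:20, 14:20–14:50.
Alice ∩ Thandi ∩ Oren ∩ Gita: 08:30–08:40, 12:10–12:20, 14:20–14:50.
Total common minutes: 10 + 10 + 30 = 50.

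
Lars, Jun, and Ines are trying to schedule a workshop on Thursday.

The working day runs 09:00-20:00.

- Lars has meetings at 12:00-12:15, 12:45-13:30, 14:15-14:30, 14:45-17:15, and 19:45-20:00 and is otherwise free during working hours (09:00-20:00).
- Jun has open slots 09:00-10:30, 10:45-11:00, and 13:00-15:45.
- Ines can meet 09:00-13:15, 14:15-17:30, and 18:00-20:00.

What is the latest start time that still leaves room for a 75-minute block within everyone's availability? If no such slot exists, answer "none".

09:15

Lars free within 09:00–20:00: 09:00–12:00, 12:15–12:45, 13:30–14:15, 14:30–14:45, 17:15–19:45.
Lars ∩ Jun: 09:00–10:30, 10:45–11:00, 13:30–14:15, 14:30–14:45.
Lars ∩ Jun ∩ Ines: 09:00–10:30, 10:45–11:00, 14:30–14:45.
Windows ≥ 75 min: 09:00–10:30.
Latest start in the last window 09:00–10:30 is 10:30 − 75 min = 09:15.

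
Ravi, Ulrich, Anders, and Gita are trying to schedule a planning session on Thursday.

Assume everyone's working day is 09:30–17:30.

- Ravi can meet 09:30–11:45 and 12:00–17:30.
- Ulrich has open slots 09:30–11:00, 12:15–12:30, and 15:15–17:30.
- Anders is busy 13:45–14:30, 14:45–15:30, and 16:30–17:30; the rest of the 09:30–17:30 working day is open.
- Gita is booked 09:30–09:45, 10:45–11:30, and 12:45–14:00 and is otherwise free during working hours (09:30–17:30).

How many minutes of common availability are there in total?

Anders free within 09:30–17:30: 09:30–13:45, 14:30–14:45, 15:30–16:30.
Gita free within 09:30–17:30: 09:45–10:45, 11:30–12:45, 14:00–17:30.
Ravi ∩ Ulrich: 09:30–11:00, 12:15–12:30, 15:15–17:30.
Ravi ∩ Ulrich ∩ Anders: 09:30–11:00, 12:15–12:30, 15:30–16:30.
Ravi ∩ Ulrich ∩ Anders ∩ Gita: 09:45–10:45, 12:15–12:30, 15:30–16:30.
Total common minutes: 60 + 15 + 60 = 135.

135 minutes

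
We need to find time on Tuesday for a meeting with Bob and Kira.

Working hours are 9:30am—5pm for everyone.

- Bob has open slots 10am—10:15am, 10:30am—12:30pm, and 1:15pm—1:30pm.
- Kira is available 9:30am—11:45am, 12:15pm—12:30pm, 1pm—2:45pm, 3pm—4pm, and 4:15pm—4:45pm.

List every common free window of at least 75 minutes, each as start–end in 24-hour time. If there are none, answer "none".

Bob ∩ Kira: 10:00–10:15, 10:30–11:45, 12:15–12:30, 13:15–13:30.
Windows ≥ 75 min: 10:30–11:45.

10:30–11:45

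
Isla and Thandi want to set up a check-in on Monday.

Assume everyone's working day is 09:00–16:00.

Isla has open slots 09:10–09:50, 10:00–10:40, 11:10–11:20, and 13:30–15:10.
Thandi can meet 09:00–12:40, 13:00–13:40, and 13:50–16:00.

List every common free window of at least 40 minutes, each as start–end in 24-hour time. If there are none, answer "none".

09:10–09:50, 10:00–10:40, 13:50–15:10

Isla ∩ Thandi: 09:10–09:50, 10:00–10:40, 11:10–11:20, 13:30–13:40, 13:50–15:10.
Windows ≥ 40 min: 09:10–09:50, 10:00–10:40, 13:50–15:10.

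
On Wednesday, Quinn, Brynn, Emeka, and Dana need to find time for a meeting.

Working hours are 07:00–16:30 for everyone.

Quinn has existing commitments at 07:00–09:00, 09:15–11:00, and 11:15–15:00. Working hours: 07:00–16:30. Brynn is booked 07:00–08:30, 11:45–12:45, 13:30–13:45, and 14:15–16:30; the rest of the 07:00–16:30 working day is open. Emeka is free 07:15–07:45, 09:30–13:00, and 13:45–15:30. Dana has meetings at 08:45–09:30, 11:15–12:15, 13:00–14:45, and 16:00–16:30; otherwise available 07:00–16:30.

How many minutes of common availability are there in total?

15 minutes

Quinn free within 07:00–16:30: 09:00–09:15, 11:00–11:15, 15:00–16:30.
Brynn free within 07:00–16:30: 08:30–11:45, 12:45–13:30, 13:45–14:15.
Dana free within 07:00–16:30: 07:00–08:45, 09:30–11:15, 12:15–13:00, 14:45–16:00.
Quinn ∩ Brynn: 09:00–09:15, 11:00–11:15.
Quinn ∩ Brynn ∩ Emeka: 11:00–11:15.
Quinn ∩ Brynn ∩ Emeka ∩ Dana: 11:00–11:15.
Total common minutes: 15.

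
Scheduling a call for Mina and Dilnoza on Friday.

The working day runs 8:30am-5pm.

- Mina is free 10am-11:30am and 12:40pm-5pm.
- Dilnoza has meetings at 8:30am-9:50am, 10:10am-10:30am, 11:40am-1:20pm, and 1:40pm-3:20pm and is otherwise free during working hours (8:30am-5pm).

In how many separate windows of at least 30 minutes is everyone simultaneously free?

2

Dilnoza free within 08:30–17:00: 09:50–10:10, 10:30–11:40, 13:20–13:40, 15:20–17:00.
Mina ∩ Dilnoza: 10:00–10:10, 10:30–11:30, 13:20–13:40, 15:20–17:00.
Windows ≥ 30 min: 10:30–11:30, 15:20–17:00.
That's 2 windows.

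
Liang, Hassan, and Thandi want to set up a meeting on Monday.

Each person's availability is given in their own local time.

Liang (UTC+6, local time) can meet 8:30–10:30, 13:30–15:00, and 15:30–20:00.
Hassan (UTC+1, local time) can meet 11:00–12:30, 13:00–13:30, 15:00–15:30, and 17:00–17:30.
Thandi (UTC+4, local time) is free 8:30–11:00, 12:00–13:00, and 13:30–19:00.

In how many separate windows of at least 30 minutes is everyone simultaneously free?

Liang → UTC: 02:30–04:30, 07:30–09:00, 09:30–14:00.
Hassan → UTC: 10:00–11:30, 12:00–12:30, 14:00–14:30, 16:00–16:30.
Thandi → UTC: 04:30–07:00, 08:00–09:00, 09:30–15:00.
Liang ∩ Hassan: 10:00–11:30, 12:00–12:30.
Liang ∩ Hassan ∩ Thandi: 10:00–11:30, 12:00–12:30.
Windows ≥ 30 min: 10:00–11:30, 12:00–12:30.
That's 2 windows.

2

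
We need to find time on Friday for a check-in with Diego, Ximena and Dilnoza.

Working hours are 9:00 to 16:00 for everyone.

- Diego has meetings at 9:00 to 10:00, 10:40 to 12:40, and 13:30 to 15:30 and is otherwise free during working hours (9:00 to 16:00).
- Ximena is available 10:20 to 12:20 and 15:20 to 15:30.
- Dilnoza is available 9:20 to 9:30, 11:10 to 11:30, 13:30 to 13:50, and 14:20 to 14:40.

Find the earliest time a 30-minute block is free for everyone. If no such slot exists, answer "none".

Diego free within 09:00–16:00: 10:00–10:40, 12:40–13:30, 15:30–16:00.
Diego ∩ Ximena: 10:20–10:40.
Diego ∩ Ximena ∩ Dilnoza: (none).
Windows ≥ 30 min: (none).

none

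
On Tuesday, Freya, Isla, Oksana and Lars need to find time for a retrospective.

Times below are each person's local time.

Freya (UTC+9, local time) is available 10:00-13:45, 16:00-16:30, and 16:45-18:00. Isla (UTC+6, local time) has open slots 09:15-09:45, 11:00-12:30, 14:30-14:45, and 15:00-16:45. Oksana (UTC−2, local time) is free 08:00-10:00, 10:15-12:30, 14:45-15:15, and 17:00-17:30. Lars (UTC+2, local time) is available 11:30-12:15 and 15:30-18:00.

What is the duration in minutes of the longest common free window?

Freya → UTC: 01:00–04:45, 07:00–07:30, 07:45–09:00.
Isla → UTC: 03:15–03:45, 05:00–06:30, 08:30–08:45, 09:00–10:45.
Oksana → UTC: 10:00–12:00, 12:15–14:30, 16:45–17:15, 19:00–19:30.
Lars → UTC: 09:30–10:15, 13:30–16:00.
Freya ∩ Isla: 03:15–03:45, 08:30–08:45.
Freya ∩ Isla ∩ Oksana: (none).
Freya ∩ Isla ∩ Oksana ∩ Lars: (none).
No common window.

0 minutes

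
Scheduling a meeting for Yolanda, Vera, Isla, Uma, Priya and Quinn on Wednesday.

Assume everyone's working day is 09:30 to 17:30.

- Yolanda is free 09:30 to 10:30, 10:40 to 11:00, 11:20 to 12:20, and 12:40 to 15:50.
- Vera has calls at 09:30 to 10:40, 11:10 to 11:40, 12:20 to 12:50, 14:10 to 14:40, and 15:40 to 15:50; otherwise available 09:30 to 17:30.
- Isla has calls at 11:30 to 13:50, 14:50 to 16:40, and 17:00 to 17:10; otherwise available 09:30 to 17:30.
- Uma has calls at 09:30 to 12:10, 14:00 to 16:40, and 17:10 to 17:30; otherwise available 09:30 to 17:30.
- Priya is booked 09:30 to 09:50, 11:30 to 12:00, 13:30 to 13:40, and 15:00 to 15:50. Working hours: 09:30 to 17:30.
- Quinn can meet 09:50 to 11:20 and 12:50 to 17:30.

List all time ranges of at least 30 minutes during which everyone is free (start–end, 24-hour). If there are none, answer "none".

Vera free within 09:30–17:30: 10:40–11:10, 11:40–12:20, 12:50–14:10, 14:40–15:40, 15:50–17:30.
Isla free within 09:30–17:30: 09:30–11:30, 13:50–14:50, 16:40–17:00, 17:10–17:30.
Uma free within 09:30–17:30: 12:10–14:00, 16:40–17:10.
Priya free within 09:30–17:30: 09:50–11:30, 12:00–13:30, 13:40–15:00, 15:50–17:30.
Yolanda ∩ Vera: 10:40–11:00, 11:40–12:20, 12:50–14:10, 14:40–15:40.
Yolanda ∩ Vera ∩ Isla: 10:40–11:00, 13:50–14:10, 14:40–14:50.
Yolanda ∩ Vera ∩ Isla ∩ Uma: 13:50–14:00.
Yolanda ∩ Vera ∩ Isla ∩ Uma ∩ Priya: 13:50–14:00.
Yolanda ∩ Vera ∩ Isla ∩ Uma ∩ Priya ∩ Quinn: 13:50–14:00.
Windows ≥ 30 min: (none).

none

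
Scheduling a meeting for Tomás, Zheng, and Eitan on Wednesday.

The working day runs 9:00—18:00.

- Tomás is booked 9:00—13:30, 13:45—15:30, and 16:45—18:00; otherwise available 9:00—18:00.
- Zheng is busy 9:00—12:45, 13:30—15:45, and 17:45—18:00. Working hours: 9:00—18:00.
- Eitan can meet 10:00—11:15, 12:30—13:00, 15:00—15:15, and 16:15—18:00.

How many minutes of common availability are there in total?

Tomás free within 09:00–18:00: 13:30–13:45, 15:30–16:45.
Zheng free within 09:00–18:00: 12:45–13:30, 15:45–17:45.
Tomás ∩ Zheng: 15:45–16:45.
Tomás ∩ Zheng ∩ Eitan: 16:15–16:45.
Total common minutes: 30.

30 minutes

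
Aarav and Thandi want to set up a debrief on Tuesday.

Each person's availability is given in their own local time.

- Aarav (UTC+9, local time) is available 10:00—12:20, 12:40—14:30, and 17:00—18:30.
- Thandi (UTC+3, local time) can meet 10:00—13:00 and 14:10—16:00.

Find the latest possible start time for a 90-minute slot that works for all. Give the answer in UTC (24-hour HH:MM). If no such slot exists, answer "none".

Aarav → UTC: 01:00–03:20, 03:40–05:30, 08:00–09:30.
Thandi → UTC: 07:00–10:00, 11:10–13:00.
Aarav ∩ Thandi: 08:00–09:30.
Windows ≥ 90 min: 08:00–09:30.
Latest start in the last window 08:00–09:30 is 09:30 − 90 min = 08:00.

08:00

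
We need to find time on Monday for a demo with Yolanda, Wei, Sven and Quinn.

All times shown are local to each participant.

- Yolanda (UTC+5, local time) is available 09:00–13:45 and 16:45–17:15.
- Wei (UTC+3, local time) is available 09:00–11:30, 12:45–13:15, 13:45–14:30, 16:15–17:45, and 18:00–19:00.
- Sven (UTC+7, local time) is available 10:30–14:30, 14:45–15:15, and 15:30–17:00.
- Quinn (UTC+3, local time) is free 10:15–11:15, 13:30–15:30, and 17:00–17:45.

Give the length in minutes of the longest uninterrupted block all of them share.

Yolanda → UTC: 04:00–08:45, 11:45–12:15.
Wei → UTC: 06:00–08:30, 09:45–10:15, 10:45–11:30, 13:15–14:45, 15:00–16:00.
Sven → UTC: 03:30–07:30, 07:45–08:15, 08:30–10:00.
Quinn → UTC: 07:15–08:15, 10:30–12:30, 14:00–14:45.
Yolanda ∩ Wei: 06:00–08:30.
Yolanda ∩ Wei ∩ Sven: 06:00–07:30, 07:45–08:15.
Yolanda ∩ Wei ∩ Sven ∩ Quinn: 07:15–07:30, 07:45–08:15.
Common window lengths: 15, 30 min; longest is 30.

30 minutes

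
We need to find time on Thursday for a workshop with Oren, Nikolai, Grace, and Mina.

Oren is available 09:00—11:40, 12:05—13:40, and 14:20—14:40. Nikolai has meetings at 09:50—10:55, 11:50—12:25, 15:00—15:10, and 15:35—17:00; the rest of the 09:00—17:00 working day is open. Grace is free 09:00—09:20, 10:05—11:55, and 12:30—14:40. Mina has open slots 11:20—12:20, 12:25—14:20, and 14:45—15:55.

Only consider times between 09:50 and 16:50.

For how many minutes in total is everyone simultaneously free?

90 minutes

Nikolai free within 09:00–17:00: 09:00–09:50, 10:55–11:50, 12:25–15:00, 15:10–15:35.
Oren ∩ Nikolai: 09:00–09:50, 10:55–11:40, 12:25–13:40, 14:20–14:40.
Oren ∩ Nikolai ∩ Grace: 09:00–09:20, 10:55–11:40, 12:30–13:40, 14:20–14:40.
Oren ∩ Nikolai ∩ Grace ∩ Mina: 11:20–11:40, 12:30–13:40.
Restricted to 09:50–16:50: 11:20–11:40, 12:30–13:40.
Total common minutes: 20 + 70 = 90.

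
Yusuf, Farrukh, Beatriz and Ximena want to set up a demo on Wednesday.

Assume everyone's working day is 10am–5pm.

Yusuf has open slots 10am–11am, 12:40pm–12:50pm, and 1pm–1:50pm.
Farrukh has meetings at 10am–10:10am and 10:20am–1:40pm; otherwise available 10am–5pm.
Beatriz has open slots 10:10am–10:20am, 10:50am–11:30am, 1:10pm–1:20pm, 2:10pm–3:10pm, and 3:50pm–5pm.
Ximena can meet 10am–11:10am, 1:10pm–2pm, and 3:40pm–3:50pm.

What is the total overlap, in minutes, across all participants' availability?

Farrukh free within 10:00–17:00: 10:10–10:20, 13:40–17:00.
Yusuf ∩ Farrukh: 10:10–10:20, 13:40–13:50.
Yusuf ∩ Farrukh ∩ Beatriz: 10:10–10:20.
Yusuf ∩ Farrukh ∩ Beatriz ∩ Ximena: 10:10–10:20.
Total common minutes: 10.

10 minutes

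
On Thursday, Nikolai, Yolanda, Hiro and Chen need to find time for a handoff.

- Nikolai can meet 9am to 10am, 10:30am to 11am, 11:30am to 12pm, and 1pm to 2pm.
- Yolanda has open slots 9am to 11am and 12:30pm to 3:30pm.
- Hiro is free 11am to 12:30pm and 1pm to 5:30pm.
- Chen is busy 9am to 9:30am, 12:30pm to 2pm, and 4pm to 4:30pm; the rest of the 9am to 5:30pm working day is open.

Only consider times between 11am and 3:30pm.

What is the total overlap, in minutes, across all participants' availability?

Chen free within 09:00–17:30: 09:30–12:30, 14:00–16:00, 16:30–17:30.
Nikolai ∩ Yolanda: 09:00–10:00, 10:30–11:00, 13:00–14:00.
Nikolai ∩ Yolanda ∩ Hiro: 13:00–14:00.
Nikolai ∩ Yolanda ∩ Hiro ∩ Chen: (none).
Restricted to 11:00–15:30: (none).
Total common minutes: 0.

0 minutes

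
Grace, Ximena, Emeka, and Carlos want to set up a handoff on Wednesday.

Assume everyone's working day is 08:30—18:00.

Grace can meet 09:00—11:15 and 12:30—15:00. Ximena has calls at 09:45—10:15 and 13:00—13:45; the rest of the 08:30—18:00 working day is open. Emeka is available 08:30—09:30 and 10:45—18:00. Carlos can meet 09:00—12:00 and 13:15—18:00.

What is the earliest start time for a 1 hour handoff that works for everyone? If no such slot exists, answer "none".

Ximena free within 08:30–18:00: 08:30–09:45, 10:15–13:00, 13:45–18:00.
Grace ∩ Ximena: 09:00–09:45, 10:15–11:15, 12:30–13:00, 13:45–15:00.
Grace ∩ Ximena ∩ Emeka: 09:00–09:30, 10:45–11:15, 12:30–13:00, 13:45–15:00.
Grace ∩ Ximena ∩ Emeka ∩ Carlos: 09:00–09:30, 10:45–11:15, 13:45–15:00.
Windows ≥ 60 min: 13:45–15:00.
Earliest such window starts at 13:45.

13:45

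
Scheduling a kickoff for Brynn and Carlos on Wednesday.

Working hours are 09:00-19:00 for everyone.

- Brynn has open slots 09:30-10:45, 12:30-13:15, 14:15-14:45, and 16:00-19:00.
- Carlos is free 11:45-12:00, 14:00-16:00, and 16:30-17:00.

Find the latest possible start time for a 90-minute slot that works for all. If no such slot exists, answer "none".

Brynn ∩ Carlos: 14:15–14:45, 16:30–17:00.
Windows ≥ 90 min: (none).

none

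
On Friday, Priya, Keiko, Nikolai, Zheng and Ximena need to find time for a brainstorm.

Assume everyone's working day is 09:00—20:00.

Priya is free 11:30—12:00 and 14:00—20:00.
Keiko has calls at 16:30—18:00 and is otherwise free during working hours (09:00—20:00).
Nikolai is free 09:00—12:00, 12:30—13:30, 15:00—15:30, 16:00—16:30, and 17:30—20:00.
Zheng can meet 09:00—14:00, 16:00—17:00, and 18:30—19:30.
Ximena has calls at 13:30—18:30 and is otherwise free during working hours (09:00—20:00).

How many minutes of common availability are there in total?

90 minutes

Keiko free within 09:00–20:00: 09:00–16:30, 18:00–20:00.
Ximena free within 09:00–20:00: 09:00–13:30, 18:30–20:00.
Priya ∩ Keiko: 11:30–12:00, 14:00–16:30, 18:00–20:00.
Priya ∩ Keiko ∩ Nikolai: 11:30–12:00, 15:00–15:30, 16:00–16:30, 18:00–20:00.
Priya ∩ Keiko ∩ Nikolai ∩ Zheng: 11:30–12:00, 16:00–16:30, 18:30–19:30.
Priya ∩ Keiko ∩ Nikolai ∩ Zheng ∩ Ximena: 11:30–12:00, 18:30–19:30.
Total common minutes: 30 + 60 = 90.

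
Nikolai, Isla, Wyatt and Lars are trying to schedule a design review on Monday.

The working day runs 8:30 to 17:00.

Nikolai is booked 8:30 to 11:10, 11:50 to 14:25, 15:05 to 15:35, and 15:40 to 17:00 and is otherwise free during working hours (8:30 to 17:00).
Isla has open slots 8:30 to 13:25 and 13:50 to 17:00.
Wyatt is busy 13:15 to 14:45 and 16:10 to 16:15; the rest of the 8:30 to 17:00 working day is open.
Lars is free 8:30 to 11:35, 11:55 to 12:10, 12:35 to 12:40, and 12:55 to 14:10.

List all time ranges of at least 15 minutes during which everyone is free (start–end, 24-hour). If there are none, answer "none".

11:10–11:35

Nikolai free within 08:30–17:00: 11:10–11:50, 14:25–15:05, 15:35–15:40.
Wyatt free within 08:30–17:00: 08:30–13:15, 14:45–16:10, 16:15–17:00.
Nikolai ∩ Isla: 11:10–11:50, 14:25–15:05, 15:35–15:40.
Nikolai ∩ Isla ∩ Wyatt: 11:10–11:50, 14:45–15:05, 15:35–15:40.
Nikolai ∩ Isla ∩ Wyatt ∩ Lars: 11:10–11:35.
Windows ≥ 15 min: 11:10–11:35.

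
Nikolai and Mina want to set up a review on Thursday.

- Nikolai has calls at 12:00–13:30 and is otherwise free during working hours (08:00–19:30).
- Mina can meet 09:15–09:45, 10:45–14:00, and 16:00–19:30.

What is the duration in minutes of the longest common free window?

Nikolai free within 08:00–19:30: 08:00–12:00, 13:30–19:30.
Nikolai ∩ Mina: 09:15–09:45, 10:45–12:00, 13:30–14:00, 16:00–19:30.
Common window lengths: 30, 75, 30, 210 min; longest is 210.

210 minutes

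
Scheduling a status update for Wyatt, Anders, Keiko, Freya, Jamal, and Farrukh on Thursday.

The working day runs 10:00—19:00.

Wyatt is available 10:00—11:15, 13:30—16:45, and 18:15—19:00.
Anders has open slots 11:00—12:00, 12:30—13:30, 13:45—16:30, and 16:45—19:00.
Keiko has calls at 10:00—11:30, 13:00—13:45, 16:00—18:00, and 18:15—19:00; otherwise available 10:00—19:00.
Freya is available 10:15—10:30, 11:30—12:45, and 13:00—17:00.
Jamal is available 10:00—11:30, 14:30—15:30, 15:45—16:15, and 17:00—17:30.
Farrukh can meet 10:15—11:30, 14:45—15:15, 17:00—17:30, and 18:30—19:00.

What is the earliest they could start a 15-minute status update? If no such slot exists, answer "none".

14:45

Keiko free within 10:00–19:00: 11:30–13:00, 13:45–16:00, 18:00–18:15.
Wyatt ∩ Anders: 11:00–11:15, 13:45–16:30, 18:15–19:00.
Wyatt ∩ Anders ∩ Keiko: 13:45–16:00.
Wyatt ∩ Anders ∩ Keiko ∩ Freya: 13:45–16:00.
Wyatt ∩ Anders ∩ Keiko ∩ Freya ∩ Jamal: 14:30–15:30, 15:45–16:00.
Wyatt ∩ Anders ∩ Keiko ∩ Freya ∩ Jamal ∩ Farrukh: 14:45–15:15.
Windows ≥ 15 min: 14:45–15:15.
Earliest such window starts at 14:45.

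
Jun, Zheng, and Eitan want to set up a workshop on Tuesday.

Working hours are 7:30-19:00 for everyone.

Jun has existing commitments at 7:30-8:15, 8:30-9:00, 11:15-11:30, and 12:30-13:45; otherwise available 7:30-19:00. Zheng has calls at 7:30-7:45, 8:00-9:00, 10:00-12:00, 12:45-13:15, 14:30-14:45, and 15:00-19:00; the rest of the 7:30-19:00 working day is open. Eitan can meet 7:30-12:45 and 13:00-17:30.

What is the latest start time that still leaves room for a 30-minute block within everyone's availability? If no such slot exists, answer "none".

Jun free within 07:30–19:00: 08:15–08:30, 09:00–11:15, 11:30–12:30, 13:45–19:00.
Zheng free within 07:30–19:00: 07:45–08:00, 09:00–10:00, 12:00–12:45, 13:15–14:30, 14:45–15:00.
Jun ∩ Zheng: 09:00–10:00, 12:00–12:30, 13:45–14:30, 14:45–15:00.
Jun ∩ Zheng ∩ Eitan: 09:00–10:00, 12:00–12:30, 13:45–14:30, 14:45–15:00.
Windows ≥ 30 min: 09:00–10:00, 12:00–12:30, 13:45–14:30.
Latest start in the last window 13:45–14:30 is 14:30 − 30 min = 14:00.

14:00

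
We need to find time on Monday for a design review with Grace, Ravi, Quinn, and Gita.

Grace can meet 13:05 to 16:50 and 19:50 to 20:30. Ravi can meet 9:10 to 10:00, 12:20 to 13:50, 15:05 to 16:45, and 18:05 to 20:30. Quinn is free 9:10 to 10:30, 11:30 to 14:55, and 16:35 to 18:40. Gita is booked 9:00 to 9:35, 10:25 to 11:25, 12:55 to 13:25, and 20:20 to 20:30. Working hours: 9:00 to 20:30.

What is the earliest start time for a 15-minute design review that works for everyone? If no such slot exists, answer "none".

Gita free within 09:00–20:30: 09:35–10:25, 11:25–12:55, 13:25–20:20.
Grace ∩ Ravi: 13:05–13:50, 15:05–16:45, 19:50–20:30.
Grace ∩ Ravi ∩ Quinn: 13:05–13:50, 16:35–16:45.
Grace ∩ Ravi ∩ Quinn ∩ Gita: 13:25–13:50, 16:35–16:45.
Windows ≥ 15 min: 13:25–13:50.
Earliest such window starts at 13:25.

13:25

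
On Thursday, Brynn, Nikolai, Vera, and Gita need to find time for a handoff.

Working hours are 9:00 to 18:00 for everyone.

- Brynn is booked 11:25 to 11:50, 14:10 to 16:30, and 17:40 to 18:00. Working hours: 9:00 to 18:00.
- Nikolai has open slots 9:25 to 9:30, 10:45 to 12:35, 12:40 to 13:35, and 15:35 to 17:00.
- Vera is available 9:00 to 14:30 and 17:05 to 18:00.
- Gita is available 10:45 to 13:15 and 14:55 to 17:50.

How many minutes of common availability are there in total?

120 minutes

Brynn free within 09:00–18:00: 09:00–11:25, 11:50–14:10, 16:30–17:40.
Brynn ∩ Nikolai: 09:25–09:30, 10:45–11:25, 11:50–12:35, 12:40–13:35, 16:30–17:00.
Brynn ∩ Nikolai ∩ Vera: 09:25–09:30, 10:45–11:25, 11:50–12:35, 12:40–13:35.
Brynn ∩ Nikolai ∩ Vera ∩ Gita: 10:45–11:25, 11:50–12:35, 12:40–13:15.
Total common minutes: 40 + 45 + 35 = 120.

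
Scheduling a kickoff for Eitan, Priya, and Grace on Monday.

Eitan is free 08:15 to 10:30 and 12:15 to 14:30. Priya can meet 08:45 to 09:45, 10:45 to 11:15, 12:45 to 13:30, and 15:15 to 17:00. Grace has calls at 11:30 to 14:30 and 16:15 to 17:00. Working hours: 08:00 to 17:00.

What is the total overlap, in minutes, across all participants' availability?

60 minutes

Grace free within 08:00–17:00: 08:00–11:30, 14:30–16:15.
Eitan ∩ Priya: 08:45–09:45, 12:45–13:30.
Eitan ∩ Priya ∩ Grace: 08:45–09:45.
Total common minutes: 60.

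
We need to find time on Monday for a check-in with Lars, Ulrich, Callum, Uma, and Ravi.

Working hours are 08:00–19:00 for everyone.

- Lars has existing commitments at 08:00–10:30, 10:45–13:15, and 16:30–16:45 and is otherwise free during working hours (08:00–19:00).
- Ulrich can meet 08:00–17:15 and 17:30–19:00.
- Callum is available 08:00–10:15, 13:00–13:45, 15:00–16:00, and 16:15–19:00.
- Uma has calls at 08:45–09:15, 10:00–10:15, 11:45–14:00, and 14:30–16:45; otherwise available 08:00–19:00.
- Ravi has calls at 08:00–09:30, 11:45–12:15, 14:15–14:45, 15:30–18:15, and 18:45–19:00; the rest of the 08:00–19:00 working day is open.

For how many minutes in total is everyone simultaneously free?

Lars free within 08:00–19:00: 10:30–10:45, 13:15–16:30, 16:45–19:00.
Uma free within 08:00–19:00: 08:00–08:45, 09:15–10:00, 10:15–11:45, 14:00–14:30, 16:45–19:00.
Ravi free within 08:00–19:00: 09:30–11:45, 12:15–14:15, 14:45–15:30, 18:15–18:45.
Lars ∩ Ulrich: 10:30–10:45, 13:15–16:30, 16:45–17:15, 17:30–19:00.
Lars ∩ Ulrich ∩ Callum: 13:15–13:45, 15:00–16:00, 16:15–16:30, 16:45–17:15, 17:30–19:00.
Lars ∩ Ulrich ∩ Callum ∩ Uma: 16:45–17:15, 17:30–19:00.
Lars ∩ Ulrich ∩ Callum ∩ Uma ∩ Ravi: 18:15–18:45.
Total common minutes: 30.

30 minutes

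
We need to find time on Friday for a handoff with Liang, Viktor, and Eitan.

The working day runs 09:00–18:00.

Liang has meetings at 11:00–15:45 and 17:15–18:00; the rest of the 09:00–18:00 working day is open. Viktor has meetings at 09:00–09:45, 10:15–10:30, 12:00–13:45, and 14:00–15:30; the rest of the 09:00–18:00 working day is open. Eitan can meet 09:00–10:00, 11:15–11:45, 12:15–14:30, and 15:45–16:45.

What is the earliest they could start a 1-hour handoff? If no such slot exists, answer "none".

15:45

Liang free within 09:00–18:00: 09:00–11:00, 15:45–17:15.
Viktor free within 09:00–18:00: 09:45–10:15, 10:30–12:00, 13:45–14:00, 15:30–18:00.
Liang ∩ Viktor: 09:45–10:15, 10:30–11:00, 15:45–17:15.
Liang ∩ Viktor ∩ Eitan: 09:45–10:00, 15:45–16:45.
Windows ≥ 60 min: 15:45–16:45.
Earliest such window starts at 15:45.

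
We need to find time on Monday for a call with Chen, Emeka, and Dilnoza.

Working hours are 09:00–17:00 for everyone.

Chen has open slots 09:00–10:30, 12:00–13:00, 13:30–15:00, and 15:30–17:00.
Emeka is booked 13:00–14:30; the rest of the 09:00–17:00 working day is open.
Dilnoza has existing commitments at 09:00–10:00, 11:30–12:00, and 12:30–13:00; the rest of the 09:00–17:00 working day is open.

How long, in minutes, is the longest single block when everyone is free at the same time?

90 minutes

Emeka free within 09:00–17:00: 09:00–13:00, 14:30–17:00.
Dilnoza free within 09:00–17:00: 10:00–11:30, 12:00–12:30, 13:00–17:00.
Chen ∩ Emeka: 09:00–10:30, 12:00–13:00, 14:30–15:00, 15:30–17:00.
Chen ∩ Emeka ∩ Dilnoza: 10:00–10:30, 12:00–12:30, 14:30–15:00, 15:30–17:00.
Common window lengths: 30, 30, 30, 90 min; longest is 90.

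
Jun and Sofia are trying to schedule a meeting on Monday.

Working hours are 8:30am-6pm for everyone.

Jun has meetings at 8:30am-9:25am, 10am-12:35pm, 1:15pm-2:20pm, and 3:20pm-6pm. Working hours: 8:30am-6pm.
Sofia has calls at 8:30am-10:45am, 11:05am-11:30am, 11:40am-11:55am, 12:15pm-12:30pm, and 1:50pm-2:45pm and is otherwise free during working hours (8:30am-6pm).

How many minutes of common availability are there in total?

75 minutes

Jun free within 08:30–18:00: 09:25–10:00, 12:35–13:15, 14:20–15:20.
Sofia free within 08:30–18:00: 10:45–11:05, 11:30–11:40, 11:55–12:15, 12:30–13:50, 14:45–18:00.
Jun ∩ Sofia: 12:35–13:15, 14:45–15:20.
Total common minutes: 40 + 35 = 75.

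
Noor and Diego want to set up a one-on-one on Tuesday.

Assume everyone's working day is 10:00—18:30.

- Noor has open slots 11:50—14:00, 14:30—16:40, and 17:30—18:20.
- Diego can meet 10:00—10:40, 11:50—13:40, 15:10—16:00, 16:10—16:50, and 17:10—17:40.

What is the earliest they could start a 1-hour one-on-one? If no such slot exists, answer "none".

11:50

Noor ∩ Diego: 11:50–13:40, 15:10–16:00, 16:10–16:40, 17:30–17:40.
Windows ≥ 60 min: 11:50–13:40.
Earliest such window starts at 11:50.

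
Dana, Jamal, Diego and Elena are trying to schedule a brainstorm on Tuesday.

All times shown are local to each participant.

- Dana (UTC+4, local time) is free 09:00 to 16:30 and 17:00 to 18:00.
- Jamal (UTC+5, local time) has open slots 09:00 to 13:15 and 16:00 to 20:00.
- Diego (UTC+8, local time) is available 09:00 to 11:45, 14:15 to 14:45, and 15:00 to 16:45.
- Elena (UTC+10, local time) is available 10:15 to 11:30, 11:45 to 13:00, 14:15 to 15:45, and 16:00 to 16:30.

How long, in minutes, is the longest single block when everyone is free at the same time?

15 minutes

Dana → UTC: 05:00–12:30, 13:00–14:00.
Jamal → UTC: 04:00–08:15, 11:00–15:00.
Diego → UTC: 01:00–03:45, 06:15–06:45, 07:00–08:45.
Elena → UTC: 00:15–01:30, 01:45–03:00, 04:15–05:45, 06:00–06:30.
Dana ∩ Jamal: 05:00–08:15, 11:00–12:30, 13:00–14:00.
Dana ∩ Jamal ∩ Diego: 06:15–06:45, 07:00–08:15.
Dana ∩ Jamal ∩ Diego ∩ Elena: 06:15–06:30.
Single common window of 15 minutes.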